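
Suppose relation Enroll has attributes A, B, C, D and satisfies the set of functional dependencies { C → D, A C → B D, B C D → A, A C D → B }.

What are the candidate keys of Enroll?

Attribute C never appears on the right-hand side of any dependency, so C must belong to every candidate key.
{C}⁺ = {C, D}, which is not all of the schema, so we must add further attributes.
{A, C}⁺: C→D adds D; AC→BD adds B → {A, B, C, D}. Minimal: {C}⁺ = {C, D}; {A}⁺ = {A} — none reach the full schema.
{B, C}⁺: C→D adds D; BCD→A adds A → {A, B, C, D}. Minimal: {C}⁺ = {C, D}; {B}⁺ = {B} — none reach the full schema.
Any other superkey contains one of these as a subset, so there are no further candidate keys.

{A, C}; {B, C}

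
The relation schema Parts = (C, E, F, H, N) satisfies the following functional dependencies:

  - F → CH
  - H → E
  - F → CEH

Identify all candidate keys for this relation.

Attributes F, N never appear on any right-hand side, so every candidate key must contain {F, N}.
{F, N}⁺ = {C, E, F, H, N}, which is all of the schema, so {F, N} is the only candidate key.

{F, N}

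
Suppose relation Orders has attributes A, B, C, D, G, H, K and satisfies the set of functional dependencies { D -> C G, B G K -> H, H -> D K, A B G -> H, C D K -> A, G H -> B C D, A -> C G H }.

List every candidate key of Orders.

{A}⁺: A→CGH adds C, G, H; H→DK adds D, K; GH→BCD adds B → {A, B, C, D, G, H, K}.
{H}⁺: H→DK adds D, K; D→CG adds C, G; CDK→A adds A; GH→BCD adds B → {A, B, C, D, G, H, K}.
{D, K}⁺: D→CG adds C, G; CDK→A adds A; A→CGH adds H; GH→BCD adds B → {A, B, C, D, G, H, K}. Minimal: {K}⁺ = {K}; {D}⁺ = {C, D, G} — none reach the full schema.
{B, G, K}⁺: BGK→H adds H; H→DK adds D; GH→BCD adds C; CDK→A adds A → {A, B, C, D, G, H, K}. Minimal: {G, K}⁺ = {G, K}; {B, K}⁺ = {B, K}; {B, G}⁺ = {B, G} — none reach the full schema.

(A), (H), (D, K), (B, G, K)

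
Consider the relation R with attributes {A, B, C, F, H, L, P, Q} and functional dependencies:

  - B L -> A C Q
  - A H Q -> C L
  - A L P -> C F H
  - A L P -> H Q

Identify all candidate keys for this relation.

{B, L, P}⁺: BL→ACQ adds A, C, Q; ALP→CFH adds F, H → {A, B, C, F, H, L, P, Q}.
{A, B, H, P, Q}⁺: AHQ→CL adds C, L; ALP→CFH adds F → {A, B, C, F, H, L, P, Q}.
Any other superkey contains one of these as a subset, so there are no further candidate keys.

BLP; ABHPQ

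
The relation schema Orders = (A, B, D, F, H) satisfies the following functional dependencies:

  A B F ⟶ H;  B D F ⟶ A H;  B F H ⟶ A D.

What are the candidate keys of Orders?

{A, B, F}; {B, D, F}; {B, F, H}

{A, B, F}⁺: ABF→H adds H; BFH→AD adds D → {A, B, D, F, H}. Minimal: {B, F}⁺ = {B, F}; {A, F}⁺ = {A, F}; {A, B}⁺ = {A, B} — none reach the full schema.
{B, D, F}⁺: BDF→AH adds A, H → {A, B, D, F, H}. Minimal: {D, F}⁺ = {D, F}; {B, F}⁺ = {B, F}; {B, D}⁺ = {B, D} — none reach the full schema.
{B, F, H}⁺: BFH→AD adds A, D → {A, B, D, F, H}. Minimal: {F, H}⁺ = {F, H}; {B, H}⁺ = {B, H}; {B, F}⁺ = {B, F} — none reach the full schema.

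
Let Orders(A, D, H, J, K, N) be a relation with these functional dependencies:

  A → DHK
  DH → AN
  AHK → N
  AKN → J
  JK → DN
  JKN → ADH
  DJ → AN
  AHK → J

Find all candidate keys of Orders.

{A}⁺: A→DHK adds D, H, K; DH→AN adds N; AKN→J adds J → {A, D, H, J, K, N}.
{D, H}⁺: DH→AN adds A, N; A→DHK adds K; AKN→J adds J → {A, D, H, J, K, N}. Minimal: {H}⁺ = {H}; {D}⁺ = {D} — none reach the full schema.
{D, J}⁺: DJ→AN adds A, N; A→DHK adds H, K → {A, D, H, J, K, N}. Minimal: {J}⁺ = {J}; {D}⁺ = {D} — none reach the full schema.
{J, K}⁺: JK→DN adds D, N; JKN→ADH adds A, H → {A, D, H, J, K, N}. Minimal: {K}⁺ = {K}; {J}⁺ = {J} — none reach the full schema.
Any other superkey contains one of these as a subset, so there are no further candidate keys.

A, DH, DJ, JK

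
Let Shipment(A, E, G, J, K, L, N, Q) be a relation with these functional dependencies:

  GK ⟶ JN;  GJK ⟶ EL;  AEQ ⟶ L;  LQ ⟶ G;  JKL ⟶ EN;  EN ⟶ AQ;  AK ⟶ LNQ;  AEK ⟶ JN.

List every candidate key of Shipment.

Attribute K never appears on the right-hand side of any dependency, so K must belong to every candidate key.
{K}⁺ = {K}, which is not all of the schema, so we must add further attributes.
{A, K}⁺: AK→LNQ adds L, N, Q; LQ→G adds G; GK→JN adds J; GJK→EL adds E → {A, E, G, J, K, L, N, Q}. Minimal: {K}⁺ = {K}; {A}⁺ = {A} — none reach the full schema.
{G, K}⁺: GK→JN adds J, N; GJK→EL adds E, L; EN→AQ adds A, Q → {A, E, G, J, K, L, N, Q}. Minimal: {K}⁺ = {K}; {G}⁺ = {G} — none reach the full schema.
{E, K, N}⁺: EN→AQ adds A, Q; AK→LNQ adds L; AEK→JN adds J; LQ→G adds G → {A, E, G, J, K, L, N, Q}. Minimal: {K, N}⁺ = {K, N}; {E, N}⁺ = {A, E, G, L, N, Q}; {E, K}⁺ = {E, K} — none reach the full schema.
{J, K, L}⁺: JKL→EN adds E, N; EN→AQ adds A, Q; LQ→G adds G → {A, E, G, J, K, L, N, Q}. Minimal: {K, L}⁺ = {K, L}; {J, L}⁺ = {J, L}; {J, K}⁺ = {J, K} — none reach the full schema.
{K, L, Q}⁺: LQ→G adds G; GK→JN adds J, N; GJK→EL adds E; EN→AQ adds A → {A, E, G, J, K, L, N, Q}. Minimal: {L, Q}⁺ = {G, L, Q}; {K, Q}⁺ = {K, Q}; {K, L}⁺ = {K, L} — none reach the full schema.

(A, K), (G, K), (E, K, N), (J, K, L), (K, L, Q)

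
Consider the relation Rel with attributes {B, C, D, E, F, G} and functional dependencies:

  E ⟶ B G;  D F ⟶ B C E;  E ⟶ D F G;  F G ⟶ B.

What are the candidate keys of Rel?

(E), (D, F)

{E}⁺: E→BG adds B, G; E→DFG adds D, F; DF→BCE adds C → {B, C, D, E, F, G}.
{D, F}⁺: DF→BCE adds B, C, E; E→DFG adds G → {B, C, D, E, F, G}.
Any other superkey contains one of these as a subset, so there are no further candidate keys.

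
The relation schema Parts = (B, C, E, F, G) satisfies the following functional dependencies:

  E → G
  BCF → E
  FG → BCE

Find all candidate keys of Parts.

(E, F), (F, G), (B, C, F)

Attribute F never appears on the right-hand side of any dependency, so F must belong to every candidate key.
{F}⁺ = {F}, which is not all of the schema, so we must add further attributes.
{E, F}⁺: E→G adds G; FG→BCE adds B, C → {B, C, E, F, G}. Minimal: {F}⁺ = {F}; {E}⁺ = {E, G} — none reach the full schema.
{F, G}⁺: FG→BCE adds B, C, E → {B, C, E, F, G}. Minimal: {G}⁺ = {G}; {F}⁺ = {F} — none reach the full schema.
{B, C, F}⁺: BCF→E adds E; E→G adds G → {B, C, E, F, G}. Minimal: {C, F}⁺ = {C, F}; {B, F}⁺ = {B, F}; {B, C}⁺ = {B, C} — none reach the full schema.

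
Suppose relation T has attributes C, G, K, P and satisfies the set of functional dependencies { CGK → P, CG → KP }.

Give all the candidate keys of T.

{C, G}

Attributes C, G never appear on any right-hand side, so every candidate key must contain {C, G}.
{C, G}⁺ = {C, G, K, P}, which is all of the schema, so {C, G} is the only candidate key.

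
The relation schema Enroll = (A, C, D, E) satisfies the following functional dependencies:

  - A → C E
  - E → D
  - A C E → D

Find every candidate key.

Attribute A never appears on the right-hand side of any dependency, so A must belong to every candidate key.
{A}⁺ = {A, C, D, E}, which is all of the schema, so {A} is the only candidate key.

{A}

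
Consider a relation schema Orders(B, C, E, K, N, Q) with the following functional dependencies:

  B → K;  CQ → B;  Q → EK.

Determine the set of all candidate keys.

CNQ

Attributes C, N, Q never appear on any right-hand side, so every candidate key must contain {C, N, Q}.
{C, N, Q}⁺ = {B, C, E, K, N, Q}, which is all of the schema, so {C, N, Q} is the only candidate key.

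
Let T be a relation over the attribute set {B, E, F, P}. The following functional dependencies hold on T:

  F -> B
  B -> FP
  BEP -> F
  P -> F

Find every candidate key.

{B, E}, {E, F}, {E, P}

Attribute E never appears on the right-hand side of any dependency, so E must belong to every candidate key.
{E}⁺ = {E}, which is not all of the schema, so we must add further attributes.
{B, E}⁺: B→FP adds F, P → {B, E, F, P}. Minimal: {E}⁺ = {E}; {B}⁺ = {B, F, P} — none reach the full schema.
{E, F}⁺: F→B adds B; B→FP adds P → {B, E, F, P}. Minimal: {F}⁺ = {B, F, P}; {E}⁺ = {E} — none reach the full schema.
{E, P}⁺: P→F adds F; F→B adds B → {B, E, F, P}. Minimal: {P}⁺ = {B, F, P}; {E}⁺ = {E} — none reach the full schema.
Any other superkey contains one of these as a subset, so there are no further candidate keys.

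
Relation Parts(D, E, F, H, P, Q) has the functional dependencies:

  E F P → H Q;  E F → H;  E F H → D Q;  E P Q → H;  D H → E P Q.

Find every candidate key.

{E, F}, {D, F, H}

{E, F}⁺: EF→H adds H; EFH→DQ adds D, Q; DH→EPQ adds P → {D, E, F, H, P, Q}. Minimal: {F}⁺ = {F}; {E}⁺ = {E} — none reach the full schema.
{D, F, H}⁺: DH→EPQ adds E, P, Q → {D, E, F, H, P, Q}. Minimal: {F, H}⁺ = {F, H}; {D, H}⁺ = {D, E, H, P, Q}; {D, F}⁺ = {D, F} — none reach the full schema.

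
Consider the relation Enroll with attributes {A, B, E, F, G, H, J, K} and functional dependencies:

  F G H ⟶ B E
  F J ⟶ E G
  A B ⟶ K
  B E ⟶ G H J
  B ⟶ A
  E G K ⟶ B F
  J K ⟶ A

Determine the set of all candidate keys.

BE; BFJ; EGK; FGH; FHJ; FJK

{B, E}⁺: BE→GHJ adds G, H, J; B→A adds A; AB→K adds K; EGK→BF adds F → {A, B, E, F, G, H, J, K}. Minimal: {E}⁺ = {E}; {B}⁺ = {A, B, K} — none reach the full schema.
{B, F, J}⁺: FJ→EG adds E, G; BE→GHJ adds H; B→A adds A; AB→K adds K → {A, B, E, F, G, H, J, K}. Minimal: {F, J}⁺ = {E, F, G, J}; {B, J}⁺ = {A, B, J, K}; {B, F}⁺ = {A, B, F, K} — none reach the full schema.
{E, G, K}⁺: EGK→BF adds B, F; BE→GHJ adds H, J; B→A adds A → {A, B, E, F, G, H, J, K}. Minimal: {G, K}⁺ = {G, K}; {E, K}⁺ = {E, K}; {E, G}⁺ = {E, G} — none reach the full schema.
{F, G, H}⁺: FGH→BE adds B, E; BE→GHJ adds J; B→A adds A; AB→K adds K → {A, B, E, F, G, H, J, K}. Minimal: {G, H}⁺ = {G, H}; {F, H}⁺ = {F, H}; {F, G}⁺ = {F, G} — none reach the full schema.
{F, H, J}⁺: FJ→EG adds E, G; FGH→BE adds B; B→A adds A; AB→K adds K → {A, B, E, F, G, H, J, K}. Minimal: {H, J}⁺ = {H, J}; {F, J}⁺ = {E, F, G, J}; {F, H}⁺ = {F, H} — none reach the full schema.
{F, J, K}⁺: FJ→EG adds E, G; EGK→BF adds B; JK→A adds A; BE→GHJ adds H → {A, B, E, F, G, H, J, K}. Minimal: {J, K}⁺ = {A, J, K}; {F, K}⁺ = {F, K}; {F, J}⁺ = {E, F, G, J} — none reach the full schema.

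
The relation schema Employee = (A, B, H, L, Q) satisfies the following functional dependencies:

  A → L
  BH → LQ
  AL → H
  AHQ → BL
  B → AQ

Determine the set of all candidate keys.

{B}; {A, Q}

{B}⁺: B→AQ adds A, Q; A→L adds L; AL→H adds H → {A, B, H, L, Q}.
{A, Q}⁺: A→L adds L; AL→H adds H; AHQ→BL adds B → {A, B, H, L, Q}.
Any other superkey contains one of these as a subset, so there are no further candidate keys.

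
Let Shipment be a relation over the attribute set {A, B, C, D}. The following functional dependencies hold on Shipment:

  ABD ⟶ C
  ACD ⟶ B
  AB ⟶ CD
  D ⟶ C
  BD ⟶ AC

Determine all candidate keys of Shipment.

{A, B}⁺: AB→CD adds C, D → {A, B, C, D}. Minimal: {B}⁺ = {B}; {A}⁺ = {A} — none reach the full schema.
{A, D}⁺: D→C adds C; ACD→B adds B → {A, B, C, D}. Minimal: {D}⁺ = {C, D}; {A}⁺ = {A} — none reach the full schema.
{B, D}⁺: D→C adds C; BD→AC adds A → {A, B, C, D}. Minimal: {D}⁺ = {C, D}; {B}⁺ = {B} — none reach the full schema.
Any other superkey contains one of these as a subset, so there are no further candidate keys.

(A, B), (A, D), (B, D)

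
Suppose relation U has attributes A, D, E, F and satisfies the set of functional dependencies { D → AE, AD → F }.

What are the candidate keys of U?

(D)

Attribute D never appears on the right-hand side of any dependency, so D must belong to every candidate key.
{D}⁺ = {A, D, E, F}, which is all of the schema, so {D} is the only candidate key.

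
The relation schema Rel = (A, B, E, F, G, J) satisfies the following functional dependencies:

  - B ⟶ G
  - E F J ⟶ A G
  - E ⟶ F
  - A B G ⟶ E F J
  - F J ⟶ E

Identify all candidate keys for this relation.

Attribute B never appears on the right-hand side of any dependency, so B must belong to every candidate key.
{B}⁺ = {B, G}, which is not all of the schema, so we must add further attributes.
{A, B}⁺: B→G adds G; ABG→EFJ adds E, F, J → {A, B, E, F, G, J}. Minimal: {B}⁺ = {B, G}; {A}⁺ = {A} — none reach the full schema.
{B, E, J}⁺: B→G adds G; E→F adds F; EFJ→AG adds A → {A, B, E, F, G, J}. Minimal: {E, J}⁺ = {A, E, F, G, J}; {B, J}⁺ = {B, G, J}; {B, E}⁺ = {B, E, F, G} — none reach the full schema.
{B, F, J}⁺: B→G adds G; FJ→E adds E; EFJ→AG adds A → {A, B, E, F, G, J}. Minimal: {F, J}⁺ = {A, E, F, G, J}; {B, J}⁺ = {B, G, J}; {B, F}⁺ = {B, F, G} — none reach the full schema.
Any other superkey contains one of these as a subset, so there are no further candidate keys.

AB; BEJ; BFJ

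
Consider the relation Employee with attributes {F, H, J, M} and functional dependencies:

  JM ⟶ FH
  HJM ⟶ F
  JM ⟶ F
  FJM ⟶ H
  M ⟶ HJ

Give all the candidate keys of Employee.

Attribute M never appears on the right-hand side of any dependency, so M must belong to every candidate key.
{M}⁺ = {F, H, J, M}, which is all of the schema, so {M} is the only candidate key.

{M}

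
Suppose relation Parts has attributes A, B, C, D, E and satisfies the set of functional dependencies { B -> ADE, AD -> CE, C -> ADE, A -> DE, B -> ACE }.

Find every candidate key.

B

Attribute B never appears on the right-hand side of any dependency, so B must belong to every candidate key.
{B}⁺ = {A, B, C, D, E}, which is all of the schema, so {B} is the only candidate key.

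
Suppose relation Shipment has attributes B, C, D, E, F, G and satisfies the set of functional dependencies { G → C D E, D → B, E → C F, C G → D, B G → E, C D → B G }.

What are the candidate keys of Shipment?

{G}, {C, D}, {D, E}

{G}⁺: G→CDE adds C, D, E; D→B adds B; E→CF adds F → {B, C, D, E, F, G}.
{C, D}⁺: D→B adds B; CD→BG adds G; G→CDE adds E; E→CF adds F → {B, C, D, E, F, G}. Minimal: {D}⁺ = {B, D}; {C}⁺ = {C} — none reach the full schema.
{D, E}⁺: D→B adds B; E→CF adds C, F; CD→BG adds G → {B, C, D, E, F, G}. Minimal: {E}⁺ = {C, E, F}; {D}⁺ = {B, D} — none reach the full schema.
Any other superkey contains one of these as a subset, so there are no further candidate keys.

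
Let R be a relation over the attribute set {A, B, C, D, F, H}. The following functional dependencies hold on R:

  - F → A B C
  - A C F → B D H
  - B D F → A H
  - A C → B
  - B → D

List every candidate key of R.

{F}

Attribute F never appears on the right-hand side of any dependency, so F must belong to every candidate key.
{F}⁺ = {A, B, C, D, F, H}, which is all of the schema, so {F} is the only candidate key.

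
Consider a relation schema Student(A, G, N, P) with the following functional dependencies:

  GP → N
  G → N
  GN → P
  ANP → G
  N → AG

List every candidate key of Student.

{G}⁺: G→N adds N; GN→P adds P; N→AG adds A → {A, G, N, P}.
{N}⁺: N→AG adds A, G; GN→P adds P → {A, G, N, P}.

{G}; {N}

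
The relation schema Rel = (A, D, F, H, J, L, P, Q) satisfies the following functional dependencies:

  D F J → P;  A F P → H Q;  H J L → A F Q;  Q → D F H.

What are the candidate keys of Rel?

{H, J, L}, {J, L, Q}, {A, D, F, J, L}, {A, F, J, L, P}

Attributes J, L never appear on any right-hand side, so every candidate key must contain {J, L}.
{J, L}⁺ = {J, L}, which is not all of the schema, so we must add further attributes.
{H, J, L}⁺: HJL→AFQ adds A, F, Q; Q→DFH adds D; DFJ→P adds P → {A, D, F, H, J, L, P, Q}.
{J, L, Q}⁺: Q→DFH adds D, F, H; DFJ→P adds P; HJL→AFQ adds A → {A, D, F, H, J, L, P, Q}.
{A, D, F, J, L}⁺: DFJ→P adds P; AFP→HQ adds H, Q → {A, D, F, H, J, L, P, Q}.
{A, F, J, L, P}⁺: AFP→HQ adds H, Q; Q→DFH adds D → {A, D, F, H, J, L, P, Q}.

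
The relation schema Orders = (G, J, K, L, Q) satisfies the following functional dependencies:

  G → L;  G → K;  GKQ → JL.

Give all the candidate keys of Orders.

Attributes G, Q never appear on any right-hand side, so every candidate key must contain {G, Q}.
{G, Q}⁺ = {G, J, K, L, Q}, which is all of the schema, so {G, Q} is the only candidate key.

GQ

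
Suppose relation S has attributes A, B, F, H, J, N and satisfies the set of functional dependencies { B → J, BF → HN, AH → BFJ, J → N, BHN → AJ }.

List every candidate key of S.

{A, H}; {B, F}; {B, H}

{A, H}⁺: AH→BFJ adds B, F, J; J→N adds N → {A, B, F, H, J, N}. Minimal: {H}⁺ = {H}; {A}⁺ = {A} — none reach the full schema.
{B, F}⁺: B→J adds J; BF→HN adds H, N; BHN→AJ adds A → {A, B, F, H, J, N}. Minimal: {F}⁺ = {F}; {B}⁺ = {B, J, N} — none reach the full schema.
{B, H}⁺: B→J adds J; J→N adds N; BHN→AJ adds A; AH→BFJ adds F → {A, B, F, H, J, N}. Minimal: {H}⁺ = {H}; {B}⁺ = {B, J, N} — none reach the full schema.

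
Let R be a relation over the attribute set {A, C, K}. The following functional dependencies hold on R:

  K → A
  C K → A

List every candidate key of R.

Attributes C, K never appear on any right-hand side, so every candidate key must contain {C, K}.
{C, K}⁺ = {A, C, K}, which is all of the schema, so {C, K} is the only candidate key.

CK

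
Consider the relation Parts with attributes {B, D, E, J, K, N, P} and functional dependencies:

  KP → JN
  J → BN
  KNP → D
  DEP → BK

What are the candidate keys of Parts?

Attributes E, P never appear on any right-hand side, so every candidate key must contain {E, P}.
{E, P}⁺ = {E, P}, which is not all of the schema, so we must add further attributes.
{D, E, P}⁺: DEP→BK adds B, K; KP→JN adds J, N → {B, D, E, J, K, N, P}. Minimal: {E, P}⁺ = {E, P}; {D, P}⁺ = {D, P}; {D, E}⁺ = {D, E} — none reach the full schema.
{E, K, P}⁺: KP→JN adds J, N; J→BN adds B; KNP→D adds D → {B, D, E, J, K, N, P}. Minimal: {K, P}⁺ = {B, D, J, K, N, P}; {E, P}⁺ = {E, P}; {E, K}⁺ = {E, K} — none reach the full schema.

DEP, EKP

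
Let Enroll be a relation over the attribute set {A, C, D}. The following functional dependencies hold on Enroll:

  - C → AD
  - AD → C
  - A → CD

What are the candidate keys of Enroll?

(A), (C)

{A}⁺: A→CD adds C, D → {A, C, D}.
{C}⁺: C→AD adds A, D → {A, C, D}.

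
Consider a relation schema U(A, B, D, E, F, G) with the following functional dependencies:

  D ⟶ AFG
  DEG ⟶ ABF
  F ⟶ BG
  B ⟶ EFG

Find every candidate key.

(D)

Attribute D never appears on the right-hand side of any dependency, so D must belong to every candidate key.
{D}⁺ = {A, B, D, E, F, G}, which is all of the schema, so {D} is the only candidate key.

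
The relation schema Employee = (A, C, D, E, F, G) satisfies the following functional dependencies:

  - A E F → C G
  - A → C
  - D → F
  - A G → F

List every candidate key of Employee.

(A, D, E)

Attributes A, D, E never appear on any right-hand side, so every candidate key must contain {A, D, E}.
{A, D, E}⁺ = {A, C, D, E, F, G}, which is all of the schema, so {A, D, E} is the only candidate key.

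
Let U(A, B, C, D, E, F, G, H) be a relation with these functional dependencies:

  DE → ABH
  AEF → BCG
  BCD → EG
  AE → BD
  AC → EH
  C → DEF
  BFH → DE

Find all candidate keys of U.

{C}⁺: C→DEF adds D, E, F; DE→ABH adds A, B, H; AEF→BCG adds G → {A, B, C, D, E, F, G, H}.
{A, E, F}⁺: AEF→BCG adds B, C, G; AE→BD adds D; AC→EH adds H → {A, B, C, D, E, F, G, H}.
{B, F, H}⁺: BFH→DE adds D, E; DE→ABH adds A; AEF→BCG adds C, G → {A, B, C, D, E, F, G, H}.
{D, E, F}⁺: DE→ABH adds A, B, H; AEF→BCG adds C, G → {A, B, C, D, E, F, G, H}.

(C), (A, E, F), (B, F, H), (D, E, F)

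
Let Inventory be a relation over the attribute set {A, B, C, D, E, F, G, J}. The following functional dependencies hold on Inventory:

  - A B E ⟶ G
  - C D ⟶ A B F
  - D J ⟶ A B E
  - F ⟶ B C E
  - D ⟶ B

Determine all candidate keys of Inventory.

CDJ; DFJ

{C, D, J}⁺: CD→ABF adds A, B, F; DJ→ABE adds E; ABE→G adds G → {A, B, C, D, E, F, G, J}. Minimal: {D, J}⁺ = {A, B, D, E, G, J}; {C, J}⁺ = {C, J}; {C, D}⁺ = {A, B, C, D, E, F, G} — none reach the full schema.
{D, F, J}⁺: DJ→ABE adds A, B, E; F→BCE adds C; ABE→G adds G → {A, B, C, D, E, F, G, J}. Minimal: {F, J}⁺ = {B, C, E, F, J}; {D, J}⁺ = {A, B, D, E, G, J}; {D, F}⁺ = {A, B, C, D, E, F, G} — none reach the full schema.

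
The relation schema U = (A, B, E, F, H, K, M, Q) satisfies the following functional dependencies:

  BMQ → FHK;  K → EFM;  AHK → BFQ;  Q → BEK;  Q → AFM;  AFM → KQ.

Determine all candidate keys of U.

(Q), (A, K), (A, F, M)

{Q}⁺: Q→BEK adds B, E, K; Q→AFM adds A, F, M; BMQ→FHK adds H → {A, B, E, F, H, K, M, Q}.
{A, K}⁺: K→EFM adds E, F, M; AFM→KQ adds Q; Q→BEK adds B; BMQ→FHK adds H → {A, B, E, F, H, K, M, Q}. Minimal: {K}⁺ = {E, F, K, M}; {A}⁺ = {A} — none reach the full schema.
{A, F, M}⁺: AFM→KQ adds K, Q; K→EFM adds E; Q→BEK adds B; BMQ→FHK adds H → {A, B, E, F, H, K, M, Q}. Minimal: {F, M}⁺ = {F, M}; {A, M}⁺ = {A, M}; {A, F}⁺ = {A, F} — none reach the full schema.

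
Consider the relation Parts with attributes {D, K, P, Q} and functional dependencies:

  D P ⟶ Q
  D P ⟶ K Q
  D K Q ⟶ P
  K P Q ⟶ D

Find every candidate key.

{D, P}, {D, K, Q}, {K, P, Q}

{D, P}⁺: DP→Q adds Q; DP→KQ adds K → {D, K, P, Q}. Minimal: {P}⁺ = {P}; {D}⁺ = {D} — none reach the full schema.
{D, K, Q}⁺: DKQ→P adds P → {D, K, P, Q}. Minimal: {K, Q}⁺ = {K, Q}; {D, Q}⁺ = {D, Q}; {D, K}⁺ = {D, K} — none reach the full schema.
{K, P, Q}⁺: KPQ→D adds D → {D, K, P, Q}. Minimal: {P, Q}⁺ = {P, Q}; {K, Q}⁺ = {K, Q}; {K, P}⁺ = {K, P} — none reach the full schema.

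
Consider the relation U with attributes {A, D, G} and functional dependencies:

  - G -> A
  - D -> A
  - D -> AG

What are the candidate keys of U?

{D}

Attribute D never appears on the right-hand side of any dependency, so D must belong to every candidate key.
{D}⁺ = {A, D, G}, which is all of the schema, so {D} is the only candidate key.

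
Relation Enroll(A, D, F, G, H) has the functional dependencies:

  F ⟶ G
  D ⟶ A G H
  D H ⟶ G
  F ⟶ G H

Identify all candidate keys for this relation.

Attributes D, F never appear on any right-hand side, so every candidate key must contain {D, F}.
{D, F}⁺ = {A, D, F, G, H}, which is all of the schema, so {D, F} is the only candidate key.

{D, F}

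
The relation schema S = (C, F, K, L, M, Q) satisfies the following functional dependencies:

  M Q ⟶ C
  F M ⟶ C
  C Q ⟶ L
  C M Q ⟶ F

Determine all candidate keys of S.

Attributes K, M, Q never appear on any right-hand side, so every candidate key must contain {K, M, Q}.
{K, M, Q}⁺ = {C, F, K, L, M, Q}, which is all of the schema, so {K, M, Q} is the only candidate key.

(K, M, Q)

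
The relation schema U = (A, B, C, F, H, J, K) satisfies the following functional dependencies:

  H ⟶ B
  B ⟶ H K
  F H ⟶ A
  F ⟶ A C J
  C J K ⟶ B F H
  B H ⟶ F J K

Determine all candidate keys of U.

{B}⁺: B→HK adds H, K; BH→FJK adds F, J; FH→A adds A; F→ACJ adds C → {A, B, C, F, H, J, K}.
{H}⁺: H→B adds B; B→HK adds K; BH→FJK adds F, J; FH→A adds A; F→ACJ adds C → {A, B, C, F, H, J, K}.
{F, K}⁺: F→ACJ adds A, C, J; CJK→BFH adds B, H → {A, B, C, F, H, J, K}. Minimal: {K}⁺ = {K}; {F}⁺ = {A, C, F, J} — none reach the full schema.
{C, J, K}⁺: CJK→BFH adds B, F, H; FH→A adds A → {A, B, C, F, H, J, K}. Minimal: {J, K}⁺ = {J, K}; {C, K}⁺ = {C, K}; {C, J}⁺ = {C, J} — none reach the full schema.
Any other superkey contains one of these as a subset, so there are no further candidate keys.

{B}, {H}, {F, K}, {C, J, K}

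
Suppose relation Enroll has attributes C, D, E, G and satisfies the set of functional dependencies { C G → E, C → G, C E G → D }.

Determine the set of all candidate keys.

Attribute C never appears on the right-hand side of any dependency, so C must belong to every candidate key.
{C}⁺ = {C, D, E, G}, which is all of the schema, so {C} is the only candidate key.

{C}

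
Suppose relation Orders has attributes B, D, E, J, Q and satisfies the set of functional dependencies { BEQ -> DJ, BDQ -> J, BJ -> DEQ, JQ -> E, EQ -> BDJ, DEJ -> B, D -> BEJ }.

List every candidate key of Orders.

{D}⁺: D→BEJ adds B, E, J; BJ→DEQ adds Q → {B, D, E, J, Q}.
{B, J}⁺: BJ→DEQ adds D, E, Q → {B, D, E, J, Q}. Minimal: {J}⁺ = {J}; {B}⁺ = {B} — none reach the full schema.
{E, Q}⁺: EQ→BDJ adds B, D, J → {B, D, E, J, Q}. Minimal: {Q}⁺ = {Q}; {E}⁺ = {E} — none reach the full schema.
{J, Q}⁺: JQ→E adds E; EQ→BDJ adds B, D → {B, D, E, J, Q}. Minimal: {Q}⁺ = {Q}; {J}⁺ = {J} — none reach the full schema.
Any other superkey contains one of these as a subset, so there are no further candidate keys.

{D}, {B, J}, {E, Q}, {J, Q}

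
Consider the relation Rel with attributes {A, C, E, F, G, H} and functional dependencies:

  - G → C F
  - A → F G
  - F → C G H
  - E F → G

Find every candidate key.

{A, E}⁺: A→FG adds F, G; F→CGH adds C, H → {A, C, E, F, G, H}. Minimal: {E}⁺ = {E}; {A}⁺ = {A, C, F, G, H} — none reach the full schema.
No other minimal superkey exists.

(A, E)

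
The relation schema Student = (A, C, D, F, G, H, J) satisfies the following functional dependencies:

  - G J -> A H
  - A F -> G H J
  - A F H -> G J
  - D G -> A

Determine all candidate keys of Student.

Attributes C, D, F never appear on any right-hand side, so every candidate key must contain {C, D, F}.
{C, D, F}⁺ = {C, D, F}, which is not all of the schema, so we must add further attributes.
{A, C, D, F}⁺: AF→GHJ adds G, H, J → {A, C, D, F, G, H, J}. Minimal: {C, D, F}⁺ = {C, D, F}; {A, D, F}⁺ = {A, D, F, G, H, J}; {A, C, F}⁺ = {A, C, F, G, H, J}; … — none reach the full schema.
{C, D, F, G}⁺: DG→A adds A; AF→GHJ adds H, J → {A, C, D, F, G, H, J}. Minimal: {D, F, G}⁺ = {A, D, F, G, H, J}; {C, F, G}⁺ = {C, F, G}; {C, D, G}⁺ = {A, C, D, G}; … — none reach the full schema.

ACDF, CDFG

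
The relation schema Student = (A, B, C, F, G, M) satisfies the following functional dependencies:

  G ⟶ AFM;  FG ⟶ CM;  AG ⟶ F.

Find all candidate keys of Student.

{B, G}

Attributes B, G never appear on any right-hand side, so every candidate key must contain {B, G}.
{B, G}⁺ = {A, B, C, F, G, M}, which is all of the schema, so {B, G} is the only candidate key.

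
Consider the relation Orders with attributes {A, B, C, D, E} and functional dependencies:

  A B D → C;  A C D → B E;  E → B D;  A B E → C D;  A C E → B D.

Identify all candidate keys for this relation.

{A, E}, {A, B, D}, {A, C, D}

Attribute A never appears on the right-hand side of any dependency, so A must belong to every candidate key.
{A}⁺ = {A}, which is not all of the schema, so we must add further attributes.
{A, E}⁺: E→BD adds B, D; ABE→CD adds C → {A, B, C, D, E}. Minimal: {E}⁺ = {B, D, E}; {A}⁺ = {A} — none reach the full schema.
{A, B, D}⁺: ABD→C adds C; ACD→BE adds E → {A, B, C, D, E}. Minimal: {B, D}⁺ = {B, D}; {A, D}⁺ = {A, D}; {A, B}⁺ = {A, B} — none reach the full schema.
{A, C, D}⁺: ACD→BE adds B, E → {A, B, C, D, E}. Minimal: {C, D}⁺ = {C, D}; {A, D}⁺ = {A, D}; {A, C}⁺ = {A, C} — none reach the full schema.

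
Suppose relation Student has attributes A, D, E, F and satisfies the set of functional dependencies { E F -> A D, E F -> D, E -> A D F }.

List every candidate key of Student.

E

Attribute E never appears on the right-hand side of any dependency, so E must belong to every candidate key.
{E}⁺ = {A, D, E, F}, which is all of the schema, so {E} is the only candidate key.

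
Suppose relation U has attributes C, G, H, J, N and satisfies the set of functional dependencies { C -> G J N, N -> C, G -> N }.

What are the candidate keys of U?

Attribute H never appears on the right-hand side of any dependency, so H must belong to every candidate key.
{H}⁺ = {H}, which is not all of the schema, so we must add further attributes.
{C, H}⁺: C→GJN adds G, J, N → {C, G, H, J, N}.
{G, H}⁺: G→N adds N; N→C adds C; C→GJN adds J → {C, G, H, J, N}.
{H, N}⁺: N→C adds C; C→GJN adds G, J → {C, G, H, J, N}.
Any other superkey contains one of these as a subset, so there are no further candidate keys.

(C, H), (G, H), (H, N)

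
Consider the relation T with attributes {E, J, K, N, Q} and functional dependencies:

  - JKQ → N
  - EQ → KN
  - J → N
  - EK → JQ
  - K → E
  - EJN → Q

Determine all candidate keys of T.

{K}⁺: K→E adds E; EK→JQ adds J, Q; JKQ→N adds N → {E, J, K, N, Q}.
{E, J}⁺: J→N adds N; EJN→Q adds Q; EQ→KN adds K → {E, J, K, N, Q}.
{E, Q}⁺: EQ→KN adds K, N; EK→JQ adds J → {E, J, K, N, Q}.
Any other superkey contains one of these as a subset, so there are no further candidate keys.

(K); (E, J); (E, Q)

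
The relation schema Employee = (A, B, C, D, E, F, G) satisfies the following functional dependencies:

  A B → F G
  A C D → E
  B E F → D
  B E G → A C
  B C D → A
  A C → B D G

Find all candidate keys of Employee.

{A, C}⁺: AC→BDG adds B, D, G; AB→FG adds F; ACD→E adds E → {A, B, C, D, E, F, G}. Minimal: {C}⁺ = {C}; {A}⁺ = {A} — none reach the full schema.
{A, B, E}⁺: AB→FG adds F, G; BEF→D adds D; BEG→AC adds C → {A, B, C, D, E, F, G}. Minimal: {B, E}⁺ = {B, E}; {A, E}⁺ = {A, E}; {A, B}⁺ = {A, B, F, G} — none reach the full schema.
{B, C, D}⁺: BCD→A adds A; AC→BDG adds G; AB→FG adds F; ACD→E adds E → {A, B, C, D, E, F, G}. Minimal: {C, D}⁺ = {C, D}; {B, D}⁺ = {B, D}; {B, C}⁺ = {B, C} — none reach the full schema.
{B, E, G}⁺: BEG→AC adds A, C; AC→BDG adds D; AB→FG adds F → {A, B, C, D, E, F, G}. Minimal: {E, G}⁺ = {E, G}; {B, G}⁺ = {B, G}; {B, E}⁺ = {B, E} — none reach the full schema.
{B, C, E, F}⁺: BEF→D adds D; BCD→A adds A; AC→BDG adds G → {A, B, C, D, E, F, G}. Minimal: {C, E, F}⁺ = {C, E, F}; {B, E, F}⁺ = {B, D, E, F}; {B, C, F}⁺ = {B, C, F}; … — none reach the full schema.

(A, C), (A, B, E), (B, C, D), (B, E, G), (B, C, E, F)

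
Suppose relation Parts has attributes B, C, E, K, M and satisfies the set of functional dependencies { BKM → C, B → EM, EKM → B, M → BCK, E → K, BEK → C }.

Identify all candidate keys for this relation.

{B}⁺: B→EM adds E, M; M→BCK adds C, K → {B, C, E, K, M}.
{M}⁺: M→BCK adds B, C, K; B→EM adds E → {B, C, E, K, M}.
Any other superkey contains one of these as a subset, so there are no further candidate keys.

(B), (M)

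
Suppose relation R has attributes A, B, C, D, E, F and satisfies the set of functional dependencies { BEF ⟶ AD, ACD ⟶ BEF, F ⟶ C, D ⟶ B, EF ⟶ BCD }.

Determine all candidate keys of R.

{E, F}⁺: F→C adds C; EF→BCD adds B, D; BEF→AD adds A → {A, B, C, D, E, F}. Minimal: {F}⁺ = {C, F}; {E}⁺ = {E} — none reach the full schema.
{A, C, D}⁺: ACD→BEF adds B, E, F → {A, B, C, D, E, F}. Minimal: {C, D}⁺ = {B, C, D}; {A, D}⁺ = {A, B, D}; {A, C}⁺ = {A, C} — none reach the full schema.
{A, D, F}⁺: F→C adds C; D→B adds B; ACD→BEF adds E → {A, B, C, D, E, F}. Minimal: {D, F}⁺ = {B, C, D, F}; {A, F}⁺ = {A, C, F}; {A, D}⁺ = {A, B, D} — none reach the full schema.
Any other superkey contains one of these as a subset, so there are no further candidate keys.

(E, F), (A, C, D), (A, D, F)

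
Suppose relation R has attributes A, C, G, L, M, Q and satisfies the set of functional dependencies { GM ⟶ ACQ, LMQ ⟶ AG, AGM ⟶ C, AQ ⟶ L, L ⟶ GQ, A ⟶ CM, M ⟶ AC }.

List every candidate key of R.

{A, G}, {A, L}, {A, Q}, {G, M}, {L, M}, {M, Q}

{A, G}⁺: A→CM adds C, M; GM→ACQ adds Q; AQ→L adds L → {A, C, G, L, M, Q}. Minimal: {G}⁺ = {G}; {A}⁺ = {A, C, M} — none reach the full schema.
{A, L}⁺: L→GQ adds G, Q; A→CM adds C, M → {A, C, G, L, M, Q}. Minimal: {L}⁺ = {G, L, Q}; {A}⁺ = {A, C, M} — none reach the full schema.
{A, Q}⁺: AQ→L adds L; L→GQ adds G; A→CM adds C, M → {A, C, G, L, M, Q}. Minimal: {Q}⁺ = {Q}; {A}⁺ = {A, C, M} — none reach the full schema.
{G, M}⁺: GM→ACQ adds A, C, Q; AQ→L adds L → {A, C, G, L, M, Q}. Minimal: {M}⁺ = {A, C, M}; {G}⁺ = {G} — none reach the full schema.
{L, M}⁺: L→GQ adds G, Q; M→AC adds A, C → {A, C, G, L, M, Q}. Minimal: {M}⁺ = {A, C, M}; {L}⁺ = {G, L, Q} — none reach the full schema.
{M, Q}⁺: M→AC adds A, C; AQ→L adds L; L→GQ adds G → {A, C, G, L, M, Q}. Minimal: {Q}⁺ = {Q}; {M}⁺ = {A, C, M} — none reach the full schema.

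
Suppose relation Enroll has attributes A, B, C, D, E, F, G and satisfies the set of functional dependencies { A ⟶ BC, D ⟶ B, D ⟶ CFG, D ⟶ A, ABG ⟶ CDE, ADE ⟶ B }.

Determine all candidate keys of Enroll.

{D}⁺: D→B adds B; D→CFG adds C, F, G; D→A adds A; ABG→CDE adds E → {A, B, C, D, E, F, G}.
{A, G}⁺: A→BC adds B, C; ABG→CDE adds D, E; D→CFG adds F → {A, B, C, D, E, F, G}.
Any other superkey contains one of these as a subset, so there are no further candidate keys.

{D}; {A, G}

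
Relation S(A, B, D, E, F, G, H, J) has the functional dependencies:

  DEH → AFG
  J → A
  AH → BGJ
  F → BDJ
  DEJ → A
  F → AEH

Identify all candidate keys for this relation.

{F}, {D, E, H}

{F}⁺: F→BDJ adds B, D, J; F→AEH adds A, E, H; DEH→AFG adds G → {A, B, D, E, F, G, H, J}.
{D, E, H}⁺: DEH→AFG adds A, F, G; AH→BGJ adds B, J → {A, B, D, E, F, G, H, J}.
Any other superkey contains one of these as a subset, so there are no further candidate keys.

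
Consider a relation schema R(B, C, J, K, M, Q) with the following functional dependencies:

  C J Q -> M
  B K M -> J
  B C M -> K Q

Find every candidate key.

{B, C, M}; {B, C, J, Q}

{B, C, M}⁺: BCM→KQ adds K, Q; BKM→J adds J → {B, C, J, K, M, Q}. Minimal: {C, M}⁺ = {C, M}; {B, M}⁺ = {B, M}; {B, C}⁺ = {B, C} — none reach the full schema.
{B, C, J, Q}⁺: CJQ→M adds M; BCM→KQ adds K → {B, C, J, K, M, Q}. Minimal: {C, J, Q}⁺ = {C, J, M, Q}; {B, J, Q}⁺ = {B, J, Q}; {B, C, Q}⁺ = {B, C, Q}; … — none reach the full schema.
Any other superkey contains one of these as a subset, so there are no further candidate keys.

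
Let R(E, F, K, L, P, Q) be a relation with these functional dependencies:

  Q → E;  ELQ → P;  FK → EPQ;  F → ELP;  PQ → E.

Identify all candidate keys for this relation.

Attributes F, K never appear on any right-hand side, so every candidate key must contain {F, K}.
{F, K}⁺ = {E, F, K, L, P, Q}, which is all of the schema, so {F, K} is the only candidate key.

{F, K}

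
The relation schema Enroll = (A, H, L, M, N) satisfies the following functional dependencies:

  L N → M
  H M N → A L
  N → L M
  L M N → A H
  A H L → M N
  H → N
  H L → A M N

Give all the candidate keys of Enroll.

{H}⁺: H→N adds N; N→LM adds L, M; LMN→AH adds A → {A, H, L, M, N}.
{N}⁺: N→LM adds L, M; LMN→AH adds A, H → {A, H, L, M, N}.

(H); (N)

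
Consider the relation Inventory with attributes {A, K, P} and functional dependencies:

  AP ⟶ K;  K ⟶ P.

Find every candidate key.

{A, K}, {A, P}

Attribute A never appears on the right-hand side of any dependency, so A must belong to every candidate key.
{A}⁺ = {A}, which is not all of the schema, so we must add further attributes.
{A, K}⁺: K→P adds P → {A, K, P}.
{A, P}⁺: AP→K adds K → {A, K, P}.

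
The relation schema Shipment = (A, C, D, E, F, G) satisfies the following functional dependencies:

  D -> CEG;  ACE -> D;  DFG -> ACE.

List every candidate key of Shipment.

Attribute F never appears on the right-hand side of any dependency, so F must belong to every candidate key.
{F}⁺ = {F}, which is not all of the schema, so we must add further attributes.
{D, F}⁺: D→CEG adds C, E, G; DFG→ACE adds A → {A, C, D, E, F, G}.
{A, C, E, F}⁺: ACE→D adds D; D→CEG adds G → {A, C, D, E, F, G}.

(D, F), (A, C, E, F)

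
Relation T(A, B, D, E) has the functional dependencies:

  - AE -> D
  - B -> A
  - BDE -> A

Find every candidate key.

Attributes B, E never appear on any right-hand side, so every candidate key must contain {B, E}.
{B, E}⁺ = {A, B, D, E}, which is all of the schema, so {B, E} is the only candidate key.

BE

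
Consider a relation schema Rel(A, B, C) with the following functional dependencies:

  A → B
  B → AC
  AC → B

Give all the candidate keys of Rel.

{A}; {B}

{A}⁺: A→B adds B; B→AC adds C → {A, B, C}.
{B}⁺: B→AC adds A, C → {A, B, C}.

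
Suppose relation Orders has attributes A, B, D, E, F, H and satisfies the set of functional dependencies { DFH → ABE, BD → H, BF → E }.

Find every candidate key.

Attributes D, F never appear on any right-hand side, so every candidate key must contain {D, F}.
{D, F}⁺ = {D, F}, which is not all of the schema, so we must add further attributes.
{B, D, F}⁺: BD→H adds H; BF→E adds E; DFH→ABE adds A → {A, B, D, E, F, H}. Minimal: {D, F}⁺ = {D, F}; {B, F}⁺ = {B, E, F}; {B, D}⁺ = {B, D, H} — none reach the full schema.
{D, F, H}⁺: DFH→ABE adds A, B, E → {A, B, D, E, F, H}. Minimal: {F, H}⁺ = {F, H}; {D, H}⁺ = {D, H}; {D, F}⁺ = {D, F} — none reach the full schema.
Any other superkey contains one of these as a subset, so there are no further candidate keys.

(B, D, F); (D, F, H)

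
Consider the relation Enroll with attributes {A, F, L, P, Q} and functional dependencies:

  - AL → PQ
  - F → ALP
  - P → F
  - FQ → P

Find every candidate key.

{F}⁺: F→ALP adds A, L, P; AL→PQ adds Q → {A, F, L, P, Q}.
{P}⁺: P→F adds F; F→ALP adds A, L; AL→PQ adds Q → {A, F, L, P, Q}.
{A, L}⁺: AL→PQ adds P, Q; P→F adds F → {A, F, L, P, Q}. Minimal: {L}⁺ = {L}; {A}⁺ = {A} — none reach the full schema.
Any other superkey contains one of these as a subset, so there are no further candidate keys.

{F}; {P}; {A, L}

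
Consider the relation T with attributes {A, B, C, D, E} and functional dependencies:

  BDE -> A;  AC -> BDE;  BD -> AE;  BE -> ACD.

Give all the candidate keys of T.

{A, C}⁺: AC→BDE adds B, D, E → {A, B, C, D, E}. Minimal: {C}⁺ = {C}; {A}⁺ = {A} — none reach the full schema.
{B, D}⁺: BD→AE adds A, E; BE→ACD adds C → {A, B, C, D, E}. Minimal: {D}⁺ = {D}; {B}⁺ = {B} — none reach the full schema.
{B, E}⁺: BE→ACD adds A, C, D → {A, B, C, D, E}. Minimal: {E}⁺ = {E}; {B}⁺ = {B} — none reach the full schema.

AC, BD, BE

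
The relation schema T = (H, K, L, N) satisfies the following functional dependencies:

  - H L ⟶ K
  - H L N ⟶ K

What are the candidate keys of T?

HLN

Attributes H, L, N never appear on any right-hand side, so every candidate key must contain {H, L, N}.
{H, L, N}⁺ = {H, K, L, N}, which is all of the schema, so {H, L, N} is the only candidate key.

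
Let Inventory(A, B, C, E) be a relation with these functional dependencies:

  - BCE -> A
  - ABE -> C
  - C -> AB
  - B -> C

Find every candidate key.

Attribute E never appears on the right-hand side of any dependency, so E must belong to every candidate key.
{E}⁺ = {E}, which is not all of the schema, so we must add further attributes.
{B, E}⁺: B→C adds C; BCE→A adds A → {A, B, C, E}. Minimal: {E}⁺ = {E}; {B}⁺ = {A, B, C} — none reach the full schema.
{C, E}⁺: C→AB adds A, B → {A, B, C, E}. Minimal: {E}⁺ = {E}; {C}⁺ = {A, B, C} — none reach the full schema.
Any other superkey contains one of these as a subset, so there are no further candidate keys.

BE; CE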